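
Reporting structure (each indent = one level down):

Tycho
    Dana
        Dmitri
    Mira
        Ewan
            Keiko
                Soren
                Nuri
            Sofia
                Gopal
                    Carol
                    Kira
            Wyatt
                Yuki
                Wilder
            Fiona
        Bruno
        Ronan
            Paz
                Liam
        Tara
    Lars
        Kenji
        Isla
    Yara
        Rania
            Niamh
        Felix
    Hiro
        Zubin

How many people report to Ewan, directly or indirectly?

Ewan directly manages Keiko, Sofia, Wyatt, Fiona. Under Keiko: Nuri, Soren (2). Under Sofia: Gopal, Kira, Carol (3). Under Wyatt: Wilder, Yuki (2). Fiona has no reports. So Ewan's organization is 4 direct reports plus everyone under them: 3 + 4 + 3 + 1 = 11.

11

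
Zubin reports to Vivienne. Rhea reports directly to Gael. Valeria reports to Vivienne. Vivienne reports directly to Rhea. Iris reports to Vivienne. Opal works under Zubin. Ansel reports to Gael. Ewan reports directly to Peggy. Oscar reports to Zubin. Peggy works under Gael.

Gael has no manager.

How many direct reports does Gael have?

3

Gael directly manages Rhea, Peggy, Ansel. That is 3 direct reports.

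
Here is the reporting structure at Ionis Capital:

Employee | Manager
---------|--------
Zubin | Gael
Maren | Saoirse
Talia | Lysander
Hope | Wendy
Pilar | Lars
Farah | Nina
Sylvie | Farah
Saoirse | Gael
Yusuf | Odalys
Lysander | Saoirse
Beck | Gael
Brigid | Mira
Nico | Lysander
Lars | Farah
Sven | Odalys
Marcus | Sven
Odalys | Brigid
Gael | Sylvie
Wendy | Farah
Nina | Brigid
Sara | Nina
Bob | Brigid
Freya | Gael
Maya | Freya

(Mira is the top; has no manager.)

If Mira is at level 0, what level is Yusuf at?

3

Chain from Yusuf up to Mira: Yusuf → Odalys → Brigid → Mira. That is 3 steps up, so Yusuf is 3 levels below Mira.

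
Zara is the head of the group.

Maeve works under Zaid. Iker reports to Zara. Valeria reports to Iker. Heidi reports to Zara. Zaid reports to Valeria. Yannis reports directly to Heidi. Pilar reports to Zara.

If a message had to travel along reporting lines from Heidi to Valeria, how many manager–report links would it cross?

3

Heidi is 1 level below Zara, and Valeria is 2 levels below Zara (their lowest common manager). The shortest path runs up from Heidi to Zara and back down to Valeria: 1 + 2 = 3 links.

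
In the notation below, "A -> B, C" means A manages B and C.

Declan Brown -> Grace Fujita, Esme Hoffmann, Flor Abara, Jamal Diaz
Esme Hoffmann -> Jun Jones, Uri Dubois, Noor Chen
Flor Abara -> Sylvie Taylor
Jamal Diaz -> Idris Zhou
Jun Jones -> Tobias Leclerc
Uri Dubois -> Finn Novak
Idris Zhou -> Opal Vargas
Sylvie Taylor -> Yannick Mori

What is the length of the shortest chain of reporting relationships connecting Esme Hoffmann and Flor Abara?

Esme Hoffmann is 1 level below Declan Brown, and Flor Abara is 1 level below Declan Brown (their lowest common manager). The shortest path runs up from Esme Hoffmann to Declan Brown and back down to Flor Abara: 1 + 1 = 2 links.

2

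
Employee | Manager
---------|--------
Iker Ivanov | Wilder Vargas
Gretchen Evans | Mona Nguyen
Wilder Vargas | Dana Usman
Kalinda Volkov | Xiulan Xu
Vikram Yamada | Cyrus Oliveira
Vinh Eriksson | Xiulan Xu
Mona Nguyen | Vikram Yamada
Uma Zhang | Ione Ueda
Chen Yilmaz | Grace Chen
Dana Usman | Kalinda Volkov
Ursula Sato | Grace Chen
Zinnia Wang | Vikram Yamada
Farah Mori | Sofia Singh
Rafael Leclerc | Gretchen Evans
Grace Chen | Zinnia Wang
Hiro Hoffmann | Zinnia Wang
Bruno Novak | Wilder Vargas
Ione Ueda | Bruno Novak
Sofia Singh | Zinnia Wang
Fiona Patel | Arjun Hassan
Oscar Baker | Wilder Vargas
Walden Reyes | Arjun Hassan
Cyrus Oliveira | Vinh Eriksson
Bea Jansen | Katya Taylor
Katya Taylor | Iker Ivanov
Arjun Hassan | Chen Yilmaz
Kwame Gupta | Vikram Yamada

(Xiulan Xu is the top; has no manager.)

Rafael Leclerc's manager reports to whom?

Rafael Leclerc reports to Gretchen Evans, and Gretchen Evans reports to Mona Nguyen. So Rafael Leclerc's skip-level manager is Mona Nguyen.

Mona Nguyen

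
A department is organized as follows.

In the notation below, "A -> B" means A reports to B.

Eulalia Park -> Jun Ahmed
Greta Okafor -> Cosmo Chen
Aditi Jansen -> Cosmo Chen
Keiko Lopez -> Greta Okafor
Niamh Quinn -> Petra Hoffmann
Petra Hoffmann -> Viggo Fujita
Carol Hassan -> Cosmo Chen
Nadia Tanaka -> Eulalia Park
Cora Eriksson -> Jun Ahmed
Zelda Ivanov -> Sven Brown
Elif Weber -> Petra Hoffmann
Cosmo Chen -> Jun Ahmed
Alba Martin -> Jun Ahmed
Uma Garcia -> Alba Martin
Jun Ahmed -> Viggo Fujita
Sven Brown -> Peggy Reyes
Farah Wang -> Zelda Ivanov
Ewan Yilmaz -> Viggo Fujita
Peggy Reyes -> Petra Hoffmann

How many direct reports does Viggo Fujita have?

3

Viggo Fujita directly manages Petra Hoffmann, Jun Ahmed, Ewan Yilmaz. That is 3 direct reports.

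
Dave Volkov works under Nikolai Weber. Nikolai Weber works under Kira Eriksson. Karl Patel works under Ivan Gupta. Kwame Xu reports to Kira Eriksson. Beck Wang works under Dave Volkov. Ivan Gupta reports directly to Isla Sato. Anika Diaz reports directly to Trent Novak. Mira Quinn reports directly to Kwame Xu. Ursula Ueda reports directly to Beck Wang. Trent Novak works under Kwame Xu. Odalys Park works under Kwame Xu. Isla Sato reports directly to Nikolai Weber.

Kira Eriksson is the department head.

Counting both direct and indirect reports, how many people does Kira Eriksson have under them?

12

Kira Eriksson directly manages Nikolai Weber, Kwame Xu. Under Nikolai Weber: Isla Sato, Ivan Gupta, Karl Patel, Dave Volkov, Beck Wang, Ursula Ueda (6). Under Kwame Xu: Mira Quinn, Trent Novak, Anika Diaz, Odalys Park (4). So Kira Eriksson's organization is 2 direct reports plus everyone under them: 7 + 5 = 12.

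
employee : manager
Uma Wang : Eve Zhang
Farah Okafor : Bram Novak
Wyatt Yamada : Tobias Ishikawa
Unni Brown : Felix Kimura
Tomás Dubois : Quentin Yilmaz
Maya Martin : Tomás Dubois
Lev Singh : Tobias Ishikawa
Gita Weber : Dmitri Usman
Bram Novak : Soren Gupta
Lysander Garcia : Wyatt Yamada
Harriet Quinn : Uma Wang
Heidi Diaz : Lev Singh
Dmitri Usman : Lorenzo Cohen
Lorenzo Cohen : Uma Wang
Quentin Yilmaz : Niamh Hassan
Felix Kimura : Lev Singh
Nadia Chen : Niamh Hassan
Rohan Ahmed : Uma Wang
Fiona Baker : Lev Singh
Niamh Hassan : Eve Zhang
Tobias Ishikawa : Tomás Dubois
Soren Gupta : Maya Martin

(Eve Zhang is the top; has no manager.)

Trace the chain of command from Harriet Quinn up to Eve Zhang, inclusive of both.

Harriet Quinn -> Uma Wang -> Eve Zhang

Harriet Quinn reports to Uma Wang. Uma Wang reports to Eve Zhang. Eve Zhang is at the top.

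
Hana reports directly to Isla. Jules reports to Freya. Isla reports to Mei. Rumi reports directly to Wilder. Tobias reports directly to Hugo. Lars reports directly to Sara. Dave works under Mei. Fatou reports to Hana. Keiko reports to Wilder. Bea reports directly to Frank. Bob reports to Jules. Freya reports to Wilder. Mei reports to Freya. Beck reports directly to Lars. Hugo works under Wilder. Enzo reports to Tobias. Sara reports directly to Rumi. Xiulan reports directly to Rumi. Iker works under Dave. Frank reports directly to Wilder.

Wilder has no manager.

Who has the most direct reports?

Direct-report counts: Wilder has 5; Frank has 1; Freya has 2; Mei has 2; Isla has 1; Hana has 1; Dave has 1; Jules has 1; Hugo has 1; Tobias has 1; Rumi has 2; Sara has 1; Lars has 1. The largest is 5, held by Wilder.

Wilder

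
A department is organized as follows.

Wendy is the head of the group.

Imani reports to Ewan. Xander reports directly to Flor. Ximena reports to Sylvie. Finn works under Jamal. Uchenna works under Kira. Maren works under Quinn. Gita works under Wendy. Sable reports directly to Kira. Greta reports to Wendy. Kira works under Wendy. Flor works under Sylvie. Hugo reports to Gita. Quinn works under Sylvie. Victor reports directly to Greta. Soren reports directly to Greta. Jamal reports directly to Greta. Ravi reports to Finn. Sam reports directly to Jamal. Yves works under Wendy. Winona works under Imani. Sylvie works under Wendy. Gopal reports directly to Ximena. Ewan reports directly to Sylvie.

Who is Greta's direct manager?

Wendy

Greta reports directly to Wendy.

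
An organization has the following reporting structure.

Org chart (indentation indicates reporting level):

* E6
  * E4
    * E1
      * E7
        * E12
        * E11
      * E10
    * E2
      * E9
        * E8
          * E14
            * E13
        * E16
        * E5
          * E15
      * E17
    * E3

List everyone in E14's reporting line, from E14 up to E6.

E14 reports to E8. E8 reports to E9. E9 reports to E2. E2 reports to E4. E4 reports to E6. E6 is at the top.

E14 -> E8 -> E9 -> E2 -> E4 -> E6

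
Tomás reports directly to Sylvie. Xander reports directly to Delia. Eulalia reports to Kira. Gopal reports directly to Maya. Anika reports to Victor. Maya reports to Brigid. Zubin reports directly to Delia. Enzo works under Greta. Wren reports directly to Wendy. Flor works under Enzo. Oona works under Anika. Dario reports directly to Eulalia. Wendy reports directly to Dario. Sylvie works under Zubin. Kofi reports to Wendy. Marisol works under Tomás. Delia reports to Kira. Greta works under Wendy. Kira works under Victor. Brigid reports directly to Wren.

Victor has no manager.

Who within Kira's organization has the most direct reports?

Wendy

Direct-report counts within Kira's organization: Kira has 2; Eulalia has 1; Dario has 1; Wendy has 3; Wren has 1; Brigid has 1; Maya has 1; Greta has 1; Enzo has 1; Delia has 2; Zubin has 1; Sylvie has 1; Tomás has 1. The largest is 3, held by Wendy.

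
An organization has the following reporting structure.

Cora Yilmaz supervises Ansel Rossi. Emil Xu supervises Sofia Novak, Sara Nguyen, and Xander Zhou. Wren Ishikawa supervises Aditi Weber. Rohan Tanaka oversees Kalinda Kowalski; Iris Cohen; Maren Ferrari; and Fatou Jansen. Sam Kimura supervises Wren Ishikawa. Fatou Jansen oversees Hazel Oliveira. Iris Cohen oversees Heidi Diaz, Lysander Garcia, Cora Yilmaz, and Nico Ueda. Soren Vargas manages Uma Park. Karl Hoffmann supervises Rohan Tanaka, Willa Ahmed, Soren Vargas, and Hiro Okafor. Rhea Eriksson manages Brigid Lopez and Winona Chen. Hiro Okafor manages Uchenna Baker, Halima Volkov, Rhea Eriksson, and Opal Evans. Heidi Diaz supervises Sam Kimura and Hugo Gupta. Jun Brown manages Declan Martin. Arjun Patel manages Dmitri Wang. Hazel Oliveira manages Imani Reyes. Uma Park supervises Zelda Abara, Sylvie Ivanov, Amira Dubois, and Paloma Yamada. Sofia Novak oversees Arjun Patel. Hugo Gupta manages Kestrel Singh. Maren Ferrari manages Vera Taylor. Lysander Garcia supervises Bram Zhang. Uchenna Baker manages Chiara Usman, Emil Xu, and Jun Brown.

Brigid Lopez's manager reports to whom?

Hiro Okafor

Brigid Lopez reports to Rhea Eriksson, and Rhea Eriksson reports to Hiro Okafor. So Brigid Lopez's skip-level manager is Hiro Okafor.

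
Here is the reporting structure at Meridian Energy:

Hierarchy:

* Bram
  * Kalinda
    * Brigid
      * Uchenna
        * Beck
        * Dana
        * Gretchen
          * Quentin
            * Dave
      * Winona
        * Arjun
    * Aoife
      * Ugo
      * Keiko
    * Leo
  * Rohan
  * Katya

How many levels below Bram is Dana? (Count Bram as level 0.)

4

Chain from Dana up to Bram: Dana → Uchenna → Brigid → Kalinda → Bram. That is 4 steps up, so Dana is 4 levels below Bram.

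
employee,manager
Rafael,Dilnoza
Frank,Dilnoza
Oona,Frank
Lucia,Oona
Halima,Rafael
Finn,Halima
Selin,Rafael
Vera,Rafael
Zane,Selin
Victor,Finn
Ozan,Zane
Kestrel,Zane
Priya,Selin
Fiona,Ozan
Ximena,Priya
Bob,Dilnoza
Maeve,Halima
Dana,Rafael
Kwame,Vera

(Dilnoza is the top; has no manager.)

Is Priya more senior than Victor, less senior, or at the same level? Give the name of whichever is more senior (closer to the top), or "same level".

Priya

Priya is 3 levels below Dilnoza; Victor is 4. Priya is higher.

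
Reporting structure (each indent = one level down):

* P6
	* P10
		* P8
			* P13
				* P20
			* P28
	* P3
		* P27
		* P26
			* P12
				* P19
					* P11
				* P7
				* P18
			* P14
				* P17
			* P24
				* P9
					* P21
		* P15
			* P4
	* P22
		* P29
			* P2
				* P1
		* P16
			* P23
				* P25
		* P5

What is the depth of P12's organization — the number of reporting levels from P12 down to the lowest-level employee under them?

2

The longest chain under P12 runs P12 → P19 → P11, which is 2 levels below P12.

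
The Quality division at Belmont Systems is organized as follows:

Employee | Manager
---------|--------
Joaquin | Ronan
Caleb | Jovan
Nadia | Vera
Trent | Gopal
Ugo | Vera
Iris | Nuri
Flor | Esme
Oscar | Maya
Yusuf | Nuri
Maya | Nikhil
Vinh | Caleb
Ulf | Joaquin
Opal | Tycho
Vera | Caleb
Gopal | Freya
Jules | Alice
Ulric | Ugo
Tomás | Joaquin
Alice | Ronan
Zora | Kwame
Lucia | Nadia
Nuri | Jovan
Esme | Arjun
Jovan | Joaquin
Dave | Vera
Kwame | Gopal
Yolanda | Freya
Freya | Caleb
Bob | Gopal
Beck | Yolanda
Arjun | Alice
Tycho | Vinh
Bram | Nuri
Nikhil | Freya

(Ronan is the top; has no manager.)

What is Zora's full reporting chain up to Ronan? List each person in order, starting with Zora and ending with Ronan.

Zora reports to Kwame. Kwame reports to Gopal. Gopal reports to Freya. Freya reports to Caleb. Caleb reports to Jovan. Jovan reports to Joaquin. Joaquin reports to Ronan. Ronan is at the top.

Zora -> Kwame -> Gopal -> Freya -> Caleb -> Jovan -> Joaquin -> Ronan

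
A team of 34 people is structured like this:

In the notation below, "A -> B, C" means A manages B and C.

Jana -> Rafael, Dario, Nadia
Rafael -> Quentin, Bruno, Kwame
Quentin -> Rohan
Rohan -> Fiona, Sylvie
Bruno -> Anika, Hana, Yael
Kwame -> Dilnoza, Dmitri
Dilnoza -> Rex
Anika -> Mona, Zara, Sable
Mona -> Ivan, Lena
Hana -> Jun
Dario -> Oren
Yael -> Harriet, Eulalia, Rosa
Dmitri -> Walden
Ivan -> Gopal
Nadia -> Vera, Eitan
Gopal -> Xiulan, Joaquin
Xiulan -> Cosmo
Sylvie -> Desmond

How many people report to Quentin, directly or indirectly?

Quentin directly manages Rohan. Under Rohan: Sylvie, Desmond, Fiona (3). That's 4 in total.

4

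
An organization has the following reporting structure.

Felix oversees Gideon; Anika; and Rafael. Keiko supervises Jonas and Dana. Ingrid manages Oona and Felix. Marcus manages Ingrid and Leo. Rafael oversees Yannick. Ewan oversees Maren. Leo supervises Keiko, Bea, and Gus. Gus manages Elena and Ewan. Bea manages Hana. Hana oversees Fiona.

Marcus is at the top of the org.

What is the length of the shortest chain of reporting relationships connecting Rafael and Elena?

6

Rafael is 3 levels below Marcus, and Elena is 3 levels below Marcus (their lowest common manager). The shortest path runs up from Rafael to Marcus and back down to Elena: 3 + 3 = 6 links.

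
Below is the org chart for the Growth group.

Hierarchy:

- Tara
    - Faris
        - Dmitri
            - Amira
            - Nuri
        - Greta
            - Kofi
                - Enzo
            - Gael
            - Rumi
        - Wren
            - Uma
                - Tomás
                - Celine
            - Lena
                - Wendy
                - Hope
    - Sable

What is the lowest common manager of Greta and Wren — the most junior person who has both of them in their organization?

Faris

Greta's chain of managers is Faris, Tara. Wren's chain of managers is Faris, Tara. The first manager that appears in both chains is Faris.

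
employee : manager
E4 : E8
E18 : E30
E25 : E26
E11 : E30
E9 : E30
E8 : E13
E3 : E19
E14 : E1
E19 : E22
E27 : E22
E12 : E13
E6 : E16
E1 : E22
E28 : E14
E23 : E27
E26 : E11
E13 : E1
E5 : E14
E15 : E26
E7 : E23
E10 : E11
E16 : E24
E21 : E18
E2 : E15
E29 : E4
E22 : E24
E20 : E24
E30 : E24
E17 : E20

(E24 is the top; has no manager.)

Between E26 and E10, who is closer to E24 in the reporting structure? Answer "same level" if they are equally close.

Both E26 and E10 are 3 levels below E24.

same level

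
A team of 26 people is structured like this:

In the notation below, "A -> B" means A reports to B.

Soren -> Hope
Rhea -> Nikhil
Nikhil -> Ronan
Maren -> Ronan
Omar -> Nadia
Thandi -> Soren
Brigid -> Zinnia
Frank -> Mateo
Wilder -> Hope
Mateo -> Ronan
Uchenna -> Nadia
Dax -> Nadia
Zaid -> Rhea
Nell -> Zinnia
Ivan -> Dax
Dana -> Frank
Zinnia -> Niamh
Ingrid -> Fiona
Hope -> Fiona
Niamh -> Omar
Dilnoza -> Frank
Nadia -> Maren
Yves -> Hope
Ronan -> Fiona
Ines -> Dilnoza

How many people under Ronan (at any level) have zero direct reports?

The people in Ronan's organization with no one reporting to them are Ines, Dana, Zaid, Uchenna, Nell, Brigid, Ivan. That is 7.

7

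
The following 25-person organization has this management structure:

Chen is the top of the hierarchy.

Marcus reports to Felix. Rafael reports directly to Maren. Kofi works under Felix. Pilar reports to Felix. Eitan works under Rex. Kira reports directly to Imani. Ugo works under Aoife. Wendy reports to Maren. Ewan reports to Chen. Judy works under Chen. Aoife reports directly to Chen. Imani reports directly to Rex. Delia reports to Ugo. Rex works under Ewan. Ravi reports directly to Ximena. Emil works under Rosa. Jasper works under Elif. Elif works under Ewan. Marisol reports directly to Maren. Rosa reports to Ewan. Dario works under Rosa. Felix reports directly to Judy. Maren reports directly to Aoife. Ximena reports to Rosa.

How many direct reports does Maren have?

3

Maren directly manages Rafael, Wendy, Marisol. That is 3 direct reports.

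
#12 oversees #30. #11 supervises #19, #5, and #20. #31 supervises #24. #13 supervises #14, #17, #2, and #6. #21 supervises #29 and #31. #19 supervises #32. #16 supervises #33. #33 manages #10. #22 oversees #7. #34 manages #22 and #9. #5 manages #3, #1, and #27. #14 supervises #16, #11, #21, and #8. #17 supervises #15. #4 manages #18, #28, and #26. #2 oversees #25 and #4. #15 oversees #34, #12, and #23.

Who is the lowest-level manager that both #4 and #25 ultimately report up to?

#2

#4's chain of managers is #2, #13. #25's chain of managers is #2, #13. The first manager that appears in both chains is #2.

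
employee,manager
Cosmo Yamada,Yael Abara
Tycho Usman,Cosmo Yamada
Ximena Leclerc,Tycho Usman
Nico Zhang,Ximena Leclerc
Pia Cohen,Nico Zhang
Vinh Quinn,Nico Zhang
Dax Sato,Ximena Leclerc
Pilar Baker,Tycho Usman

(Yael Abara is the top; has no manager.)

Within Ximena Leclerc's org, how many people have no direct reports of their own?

The people in Ximena Leclerc's organization with no one reporting to them are Dax Sato, Vinh Quinn, Pia Cohen. That is 3.

3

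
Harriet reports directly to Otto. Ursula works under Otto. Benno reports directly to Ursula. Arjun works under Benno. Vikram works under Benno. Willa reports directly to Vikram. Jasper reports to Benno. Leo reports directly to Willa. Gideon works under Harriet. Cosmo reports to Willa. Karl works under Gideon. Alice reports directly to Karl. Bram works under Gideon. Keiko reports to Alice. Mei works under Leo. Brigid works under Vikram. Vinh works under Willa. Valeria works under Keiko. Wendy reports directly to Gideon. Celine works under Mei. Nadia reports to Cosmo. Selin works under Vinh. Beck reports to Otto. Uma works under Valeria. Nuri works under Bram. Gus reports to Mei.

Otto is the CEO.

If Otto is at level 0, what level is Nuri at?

Chain from Nuri up to Otto: Nuri → Bram → Gideon → Harriet → Otto. That is 4 steps up, so Nuri is 4 levels below Otto.

4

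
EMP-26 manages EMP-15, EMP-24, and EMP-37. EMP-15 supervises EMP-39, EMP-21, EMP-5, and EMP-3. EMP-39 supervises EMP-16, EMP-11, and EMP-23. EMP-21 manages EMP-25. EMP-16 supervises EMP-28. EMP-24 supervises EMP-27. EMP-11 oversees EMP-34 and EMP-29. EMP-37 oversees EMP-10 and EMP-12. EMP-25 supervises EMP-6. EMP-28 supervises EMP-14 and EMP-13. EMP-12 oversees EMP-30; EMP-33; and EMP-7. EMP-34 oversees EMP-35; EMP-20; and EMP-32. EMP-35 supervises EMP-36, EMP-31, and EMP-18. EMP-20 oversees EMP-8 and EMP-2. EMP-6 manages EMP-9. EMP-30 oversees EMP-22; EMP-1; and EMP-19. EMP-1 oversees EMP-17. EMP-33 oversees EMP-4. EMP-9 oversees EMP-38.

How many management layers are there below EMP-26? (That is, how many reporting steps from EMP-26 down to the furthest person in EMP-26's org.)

The longest chain under EMP-26 runs EMP-26 → EMP-15 → EMP-21 → EMP-25 → EMP-6 → EMP-9 → EMP-38, which is 6 levels below EMP-26.

6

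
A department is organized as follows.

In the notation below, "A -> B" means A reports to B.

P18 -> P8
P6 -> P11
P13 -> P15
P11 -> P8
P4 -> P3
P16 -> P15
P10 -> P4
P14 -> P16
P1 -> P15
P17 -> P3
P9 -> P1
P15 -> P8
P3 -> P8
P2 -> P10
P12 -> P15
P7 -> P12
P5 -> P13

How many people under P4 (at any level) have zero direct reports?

1

The only person in P4's organization with no one reporting to them is P2. That is 1.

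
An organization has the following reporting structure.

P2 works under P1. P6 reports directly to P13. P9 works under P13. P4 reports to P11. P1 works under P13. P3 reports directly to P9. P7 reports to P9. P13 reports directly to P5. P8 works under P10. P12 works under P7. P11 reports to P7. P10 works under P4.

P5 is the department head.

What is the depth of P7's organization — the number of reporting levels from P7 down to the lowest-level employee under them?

4

The longest chain under P7 runs P7 → P11 → P4 → P10 → P8, which is 4 levels below P7.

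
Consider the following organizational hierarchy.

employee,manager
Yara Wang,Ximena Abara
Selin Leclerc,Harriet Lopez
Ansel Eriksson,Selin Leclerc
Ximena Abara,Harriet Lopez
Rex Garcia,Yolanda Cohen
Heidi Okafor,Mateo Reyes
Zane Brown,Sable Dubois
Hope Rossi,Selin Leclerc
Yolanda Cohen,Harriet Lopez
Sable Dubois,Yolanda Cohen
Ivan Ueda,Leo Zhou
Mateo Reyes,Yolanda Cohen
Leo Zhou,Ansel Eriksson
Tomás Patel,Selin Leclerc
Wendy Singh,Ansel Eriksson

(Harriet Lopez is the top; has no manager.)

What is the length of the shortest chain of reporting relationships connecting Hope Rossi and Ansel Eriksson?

Hope Rossi is 1 level below Selin Leclerc, and Ansel Eriksson is 1 level below Selin Leclerc (their lowest common manager). The shortest path runs up from Hope Rossi to Selin Leclerc and back down to Ansel Eriksson: 1 + 1 = 2 links.

2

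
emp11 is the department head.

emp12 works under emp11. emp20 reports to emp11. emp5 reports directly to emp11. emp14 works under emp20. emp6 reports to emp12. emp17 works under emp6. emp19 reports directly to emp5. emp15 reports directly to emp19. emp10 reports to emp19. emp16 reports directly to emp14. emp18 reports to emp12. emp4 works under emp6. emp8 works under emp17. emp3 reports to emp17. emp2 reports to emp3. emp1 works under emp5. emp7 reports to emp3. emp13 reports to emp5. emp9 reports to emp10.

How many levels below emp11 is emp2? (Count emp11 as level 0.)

5

Chain from emp2 up to emp11: emp2 → emp3 → emp17 → emp6 → emp12 → emp11. That is 5 steps up, so emp2 is 5 levels below emp11.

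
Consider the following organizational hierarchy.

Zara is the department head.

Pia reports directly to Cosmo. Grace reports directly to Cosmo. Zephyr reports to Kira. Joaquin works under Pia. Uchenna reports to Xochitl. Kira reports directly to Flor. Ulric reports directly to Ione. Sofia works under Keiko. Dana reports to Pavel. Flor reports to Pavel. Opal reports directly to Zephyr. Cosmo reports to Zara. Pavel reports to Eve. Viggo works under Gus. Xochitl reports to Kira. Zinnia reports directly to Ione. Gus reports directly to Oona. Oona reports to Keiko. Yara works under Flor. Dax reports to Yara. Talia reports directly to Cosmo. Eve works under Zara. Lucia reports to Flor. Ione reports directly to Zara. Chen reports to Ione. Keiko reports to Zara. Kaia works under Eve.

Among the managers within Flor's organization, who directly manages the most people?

Direct-report counts within Flor's organization: Flor has 3; Yara has 1; Kira has 2; Xochitl has 1; Zephyr has 1. The largest is 3, held by Flor.

Flor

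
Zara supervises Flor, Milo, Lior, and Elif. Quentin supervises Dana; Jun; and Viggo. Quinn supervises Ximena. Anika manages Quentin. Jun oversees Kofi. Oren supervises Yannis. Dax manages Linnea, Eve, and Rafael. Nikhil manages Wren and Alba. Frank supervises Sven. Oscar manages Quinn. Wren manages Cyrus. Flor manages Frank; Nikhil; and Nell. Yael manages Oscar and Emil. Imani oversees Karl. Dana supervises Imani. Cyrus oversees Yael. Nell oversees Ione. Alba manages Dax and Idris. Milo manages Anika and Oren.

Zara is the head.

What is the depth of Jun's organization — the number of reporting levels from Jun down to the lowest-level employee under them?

The longest chain under Jun runs Jun → Kofi, which is 1 level below Jun.

1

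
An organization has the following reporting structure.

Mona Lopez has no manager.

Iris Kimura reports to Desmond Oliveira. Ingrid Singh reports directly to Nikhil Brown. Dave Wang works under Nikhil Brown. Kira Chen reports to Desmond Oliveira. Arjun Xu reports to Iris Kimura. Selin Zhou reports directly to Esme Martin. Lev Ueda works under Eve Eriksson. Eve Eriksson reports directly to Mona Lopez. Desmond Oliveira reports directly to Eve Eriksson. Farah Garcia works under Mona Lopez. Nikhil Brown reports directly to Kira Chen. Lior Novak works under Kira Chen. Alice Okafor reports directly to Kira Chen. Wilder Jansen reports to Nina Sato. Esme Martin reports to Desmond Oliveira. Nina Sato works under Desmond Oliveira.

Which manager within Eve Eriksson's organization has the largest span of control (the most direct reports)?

Direct-report counts within Eve Eriksson's organization: Eve Eriksson has 2; Desmond Oliveira has 4; Esme Martin has 1; Nina Sato has 1; Iris Kimura has 1; Kira Chen has 3; Nikhil Brown has 2. The largest is 4, held by Desmond Oliveira.

Desmond Oliveira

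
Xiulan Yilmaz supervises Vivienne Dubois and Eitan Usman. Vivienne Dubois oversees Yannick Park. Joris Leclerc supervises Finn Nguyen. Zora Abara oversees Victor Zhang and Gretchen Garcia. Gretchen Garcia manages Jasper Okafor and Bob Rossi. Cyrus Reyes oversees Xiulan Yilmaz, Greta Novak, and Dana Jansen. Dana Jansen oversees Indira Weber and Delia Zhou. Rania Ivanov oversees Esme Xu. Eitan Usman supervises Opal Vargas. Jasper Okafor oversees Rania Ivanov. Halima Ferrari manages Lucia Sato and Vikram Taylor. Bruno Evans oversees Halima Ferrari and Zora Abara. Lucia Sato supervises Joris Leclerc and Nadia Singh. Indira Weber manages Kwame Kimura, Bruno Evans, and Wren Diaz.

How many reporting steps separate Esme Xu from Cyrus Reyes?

Chain from Esme Xu up to Cyrus Reyes: Esme Xu → Rania Ivanov → Jasper Okafor → Gretchen Garcia → Zora Abara → Bruno Evans → Indira Weber → Dana Jansen → Cyrus Reyes. That is 8 steps up, so Esme Xu is 8 levels below Cyrus Reyes.

8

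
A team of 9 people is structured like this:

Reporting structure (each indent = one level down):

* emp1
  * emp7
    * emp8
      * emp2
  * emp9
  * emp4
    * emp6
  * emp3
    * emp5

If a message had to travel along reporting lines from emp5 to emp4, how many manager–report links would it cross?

emp5 is 2 levels below emp1, and emp4 is 1 level below emp1 (their lowest common manager). The shortest path runs up from emp5 to emp1 and back down to emp4: 2 + 1 = 3 links.

3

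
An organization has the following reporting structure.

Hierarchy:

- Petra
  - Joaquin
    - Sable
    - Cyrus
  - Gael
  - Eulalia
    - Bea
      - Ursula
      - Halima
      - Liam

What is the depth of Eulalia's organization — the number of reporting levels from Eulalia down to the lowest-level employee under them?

2

The longest chain under Eulalia runs Eulalia → Bea → Liam, which is 2 levels below Eulalia.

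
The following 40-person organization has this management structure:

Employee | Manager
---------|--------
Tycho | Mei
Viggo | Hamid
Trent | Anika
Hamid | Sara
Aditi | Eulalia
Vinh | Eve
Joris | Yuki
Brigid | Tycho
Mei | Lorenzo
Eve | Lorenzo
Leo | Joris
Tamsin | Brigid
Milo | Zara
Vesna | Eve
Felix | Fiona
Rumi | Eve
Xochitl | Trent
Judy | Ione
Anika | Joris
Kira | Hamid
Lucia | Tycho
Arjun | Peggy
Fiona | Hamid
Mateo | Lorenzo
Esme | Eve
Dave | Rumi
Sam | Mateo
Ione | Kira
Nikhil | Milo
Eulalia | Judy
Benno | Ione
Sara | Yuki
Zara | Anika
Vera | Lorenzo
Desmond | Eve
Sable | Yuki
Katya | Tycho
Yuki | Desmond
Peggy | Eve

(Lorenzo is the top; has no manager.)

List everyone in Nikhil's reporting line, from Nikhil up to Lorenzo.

Nikhil -> Milo -> Zara -> Anika -> Joris -> Yuki -> Desmond -> Eve -> Lorenzo

Nikhil reports to Milo. Milo reports to Zara. Zara reports to Anika. Anika reports to Joris. Joris reports to Yuki. Yuki reports to Desmond. Desmond reports to Eve. Eve reports to Lorenzo. Lorenzo is at the top.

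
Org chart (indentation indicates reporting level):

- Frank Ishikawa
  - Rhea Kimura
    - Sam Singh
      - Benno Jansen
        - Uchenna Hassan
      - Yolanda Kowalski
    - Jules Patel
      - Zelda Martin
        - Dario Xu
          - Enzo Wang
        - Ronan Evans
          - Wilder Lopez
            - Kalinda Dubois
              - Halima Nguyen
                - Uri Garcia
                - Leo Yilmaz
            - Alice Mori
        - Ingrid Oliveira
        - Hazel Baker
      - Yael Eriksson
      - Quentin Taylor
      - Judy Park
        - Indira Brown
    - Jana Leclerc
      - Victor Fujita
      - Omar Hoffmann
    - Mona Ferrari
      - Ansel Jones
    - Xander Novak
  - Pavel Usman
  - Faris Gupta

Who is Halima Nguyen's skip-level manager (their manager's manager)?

Wilder Lopez

Halima Nguyen reports to Kalinda Dubois, and Kalinda Dubois reports to Wilder Lopez. So Halima Nguyen's skip-level manager is Wilder Lopez.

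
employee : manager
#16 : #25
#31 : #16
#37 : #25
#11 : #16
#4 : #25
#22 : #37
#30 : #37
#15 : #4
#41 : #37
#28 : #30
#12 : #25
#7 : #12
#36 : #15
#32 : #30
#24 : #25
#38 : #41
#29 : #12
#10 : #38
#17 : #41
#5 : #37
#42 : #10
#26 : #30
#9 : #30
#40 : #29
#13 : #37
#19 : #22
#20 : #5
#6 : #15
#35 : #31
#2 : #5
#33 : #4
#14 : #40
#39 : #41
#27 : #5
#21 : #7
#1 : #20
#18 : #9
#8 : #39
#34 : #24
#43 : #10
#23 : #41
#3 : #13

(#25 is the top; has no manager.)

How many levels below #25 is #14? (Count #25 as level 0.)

4

Chain from #14 up to #25: #14 → #40 → #29 → #12 → #25. That is 4 steps up, so #14 is 4 levels below #25.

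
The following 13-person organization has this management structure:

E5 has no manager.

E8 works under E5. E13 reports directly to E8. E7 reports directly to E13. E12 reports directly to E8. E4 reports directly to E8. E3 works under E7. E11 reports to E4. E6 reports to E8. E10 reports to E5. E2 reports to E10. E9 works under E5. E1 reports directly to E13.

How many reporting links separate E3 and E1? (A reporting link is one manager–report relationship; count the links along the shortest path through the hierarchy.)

3

E3 is 2 levels below E13, and E1 is 1 level below E13 (their lowest common manager). The shortest path runs up from E3 to E13 and back down to E1: 2 + 1 = 3 links.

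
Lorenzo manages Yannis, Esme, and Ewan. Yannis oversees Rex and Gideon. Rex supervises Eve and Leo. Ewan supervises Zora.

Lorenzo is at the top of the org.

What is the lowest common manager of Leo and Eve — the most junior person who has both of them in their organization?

Leo's chain of managers is Rex, Yannis, Lorenzo. Eve's chain of managers is Rex, Yannis, Lorenzo. The first manager that appears in both chains is Rex.

Rex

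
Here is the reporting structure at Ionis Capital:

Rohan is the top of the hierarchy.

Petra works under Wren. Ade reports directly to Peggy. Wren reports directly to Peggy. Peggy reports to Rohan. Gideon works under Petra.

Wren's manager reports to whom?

Wren reports to Peggy, and Peggy reports to Rohan. So Wren's skip-level manager is Rohan.

Rohan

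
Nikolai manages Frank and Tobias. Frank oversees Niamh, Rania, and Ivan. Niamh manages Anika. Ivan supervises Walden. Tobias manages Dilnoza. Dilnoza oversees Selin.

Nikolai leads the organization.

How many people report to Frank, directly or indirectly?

5

Frank directly manages Niamh, Rania, Ivan. Under Niamh: Anika (1). Rania has no reports. Under Ivan: Walden (1). So Frank's organization is 3 direct reports plus everyone under them: 2 + 1 + 2 = 5.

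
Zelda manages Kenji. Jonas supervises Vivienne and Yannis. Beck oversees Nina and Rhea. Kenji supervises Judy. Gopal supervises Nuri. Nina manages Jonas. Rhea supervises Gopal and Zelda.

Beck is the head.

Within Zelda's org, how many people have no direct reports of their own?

The only person in Zelda's organization with no one reporting to them is Judy. That is 1.

1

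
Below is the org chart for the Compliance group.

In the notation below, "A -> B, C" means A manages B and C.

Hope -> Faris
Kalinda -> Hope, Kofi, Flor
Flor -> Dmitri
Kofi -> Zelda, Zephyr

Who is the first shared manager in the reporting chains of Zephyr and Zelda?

Zephyr's chain of managers is Kofi, Kalinda. Zelda's chain of managers is Kofi, Kalinda. The first manager that appears in both chains is Kofi.

Kofi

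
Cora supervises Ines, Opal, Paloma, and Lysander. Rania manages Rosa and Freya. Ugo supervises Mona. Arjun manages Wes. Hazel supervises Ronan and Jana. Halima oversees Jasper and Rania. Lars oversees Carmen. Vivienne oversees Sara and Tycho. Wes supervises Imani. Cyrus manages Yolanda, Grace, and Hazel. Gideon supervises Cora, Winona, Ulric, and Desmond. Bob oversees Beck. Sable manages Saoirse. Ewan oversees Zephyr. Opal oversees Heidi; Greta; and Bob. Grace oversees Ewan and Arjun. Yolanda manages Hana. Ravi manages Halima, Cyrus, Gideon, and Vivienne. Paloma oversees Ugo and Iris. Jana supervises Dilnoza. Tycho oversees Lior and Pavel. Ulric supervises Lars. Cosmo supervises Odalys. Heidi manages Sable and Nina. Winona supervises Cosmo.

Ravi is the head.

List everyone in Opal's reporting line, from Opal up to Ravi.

Opal -> Cora -> Gideon -> Ravi

Opal reports to Cora. Cora reports to Gideon. Gideon reports to Ravi. Ravi is at the top.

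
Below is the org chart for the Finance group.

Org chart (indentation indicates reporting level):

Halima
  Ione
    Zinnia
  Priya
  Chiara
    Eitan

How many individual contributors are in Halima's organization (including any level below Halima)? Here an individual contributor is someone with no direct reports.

The people in Halima's organization with no one reporting to them are Eitan, Priya, Zinnia. That is 3.

3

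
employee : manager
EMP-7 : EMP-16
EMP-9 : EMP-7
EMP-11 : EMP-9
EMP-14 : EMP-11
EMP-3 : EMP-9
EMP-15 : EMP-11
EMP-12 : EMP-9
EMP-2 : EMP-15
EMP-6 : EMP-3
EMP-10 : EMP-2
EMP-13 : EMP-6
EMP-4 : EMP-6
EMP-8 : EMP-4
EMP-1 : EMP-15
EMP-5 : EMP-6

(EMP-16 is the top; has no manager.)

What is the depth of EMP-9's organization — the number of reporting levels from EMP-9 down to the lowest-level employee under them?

The longest chain under EMP-9 runs EMP-9 → EMP-3 → EMP-6 → EMP-4 → EMP-8, which is 4 levels below EMP-9.

4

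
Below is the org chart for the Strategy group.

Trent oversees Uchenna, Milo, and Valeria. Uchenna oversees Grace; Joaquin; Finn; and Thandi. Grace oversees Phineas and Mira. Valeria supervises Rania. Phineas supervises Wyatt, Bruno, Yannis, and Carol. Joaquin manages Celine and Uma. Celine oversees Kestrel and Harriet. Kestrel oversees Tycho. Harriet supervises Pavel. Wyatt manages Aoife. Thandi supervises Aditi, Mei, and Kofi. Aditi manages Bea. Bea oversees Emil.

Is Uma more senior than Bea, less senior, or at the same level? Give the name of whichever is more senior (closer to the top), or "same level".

Uma

Uma is 3 levels below Trent; Bea is 4. Uma is higher.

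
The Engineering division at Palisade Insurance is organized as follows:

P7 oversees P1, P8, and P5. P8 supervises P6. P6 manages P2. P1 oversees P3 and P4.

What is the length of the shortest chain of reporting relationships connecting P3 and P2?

5

P3 is 2 levels below P7, and P2 is 3 levels below P7 (their lowest common manager). The shortest path runs up from P3 to P7 and back down to P2: 2 + 3 = 5 links.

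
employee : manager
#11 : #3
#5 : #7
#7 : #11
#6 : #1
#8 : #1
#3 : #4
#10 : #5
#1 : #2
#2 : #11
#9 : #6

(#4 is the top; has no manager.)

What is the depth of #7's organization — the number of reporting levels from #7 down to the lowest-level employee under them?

2

The longest chain under #7 runs #7 → #5 → #10, which is 2 levels below #7.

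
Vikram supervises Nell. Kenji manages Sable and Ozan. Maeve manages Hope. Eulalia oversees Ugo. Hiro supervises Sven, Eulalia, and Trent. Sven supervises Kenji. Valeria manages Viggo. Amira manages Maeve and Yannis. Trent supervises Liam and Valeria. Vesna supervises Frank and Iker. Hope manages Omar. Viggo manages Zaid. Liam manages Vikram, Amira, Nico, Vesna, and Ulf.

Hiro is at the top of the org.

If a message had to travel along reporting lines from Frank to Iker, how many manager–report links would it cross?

2

Frank is 1 level below Vesna, and Iker is 1 level below Vesna (their lowest common manager). The shortest path runs up from Frank to Vesna and back down to Iker: 1 + 1 = 2 links.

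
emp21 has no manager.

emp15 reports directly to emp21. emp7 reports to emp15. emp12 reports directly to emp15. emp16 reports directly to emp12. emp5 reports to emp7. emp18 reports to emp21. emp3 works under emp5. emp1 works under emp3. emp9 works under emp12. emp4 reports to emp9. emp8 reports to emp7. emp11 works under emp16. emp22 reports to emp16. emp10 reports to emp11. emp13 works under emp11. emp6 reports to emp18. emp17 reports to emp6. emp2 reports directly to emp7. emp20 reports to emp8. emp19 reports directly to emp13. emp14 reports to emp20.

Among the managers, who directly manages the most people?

emp7

Direct-report counts: emp21 has 2; emp18 has 1; emp6 has 1; emp15 has 2; emp12 has 2; emp9 has 1; emp16 has 2; emp11 has 2; emp13 has 1; emp7 has 3; emp8 has 1; emp20 has 1; emp5 has 1; emp3 has 1. The largest is 3, held by emp7.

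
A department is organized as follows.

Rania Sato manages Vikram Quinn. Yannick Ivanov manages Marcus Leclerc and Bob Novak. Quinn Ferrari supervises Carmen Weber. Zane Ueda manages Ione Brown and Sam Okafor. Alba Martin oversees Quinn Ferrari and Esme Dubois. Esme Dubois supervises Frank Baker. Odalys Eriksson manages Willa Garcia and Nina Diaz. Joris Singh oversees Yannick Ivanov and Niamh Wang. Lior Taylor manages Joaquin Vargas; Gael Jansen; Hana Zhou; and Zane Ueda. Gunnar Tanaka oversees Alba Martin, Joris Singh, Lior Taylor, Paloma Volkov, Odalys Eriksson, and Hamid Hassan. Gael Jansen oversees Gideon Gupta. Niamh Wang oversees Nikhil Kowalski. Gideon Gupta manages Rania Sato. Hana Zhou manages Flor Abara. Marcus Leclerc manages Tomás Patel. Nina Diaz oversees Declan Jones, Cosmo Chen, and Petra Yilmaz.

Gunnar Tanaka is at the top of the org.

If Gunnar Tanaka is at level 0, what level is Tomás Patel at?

4

Chain from Tomás Patel up to Gunnar Tanaka: Tomás Patel → Marcus Leclerc → Yannick Ivanov → Joris Singh → Gunnar Tanaka. That is 4 steps up, so Tomás Patel is 4 levels below Gunnar Tanaka.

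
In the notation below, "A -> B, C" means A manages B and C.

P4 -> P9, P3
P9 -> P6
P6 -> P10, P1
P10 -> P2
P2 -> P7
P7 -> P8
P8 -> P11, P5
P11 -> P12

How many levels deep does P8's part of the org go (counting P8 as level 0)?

2

The longest chain under P8 runs P8 → P11 → P12, which is 2 levels below P8.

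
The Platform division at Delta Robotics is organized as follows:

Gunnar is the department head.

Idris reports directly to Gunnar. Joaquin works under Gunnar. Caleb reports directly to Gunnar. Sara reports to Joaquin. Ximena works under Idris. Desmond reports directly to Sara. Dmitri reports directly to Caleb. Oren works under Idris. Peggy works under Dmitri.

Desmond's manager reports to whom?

Desmond reports to Sara, and Sara reports to Joaquin. So Desmond's skip-level manager is Joaquin.

Joaquin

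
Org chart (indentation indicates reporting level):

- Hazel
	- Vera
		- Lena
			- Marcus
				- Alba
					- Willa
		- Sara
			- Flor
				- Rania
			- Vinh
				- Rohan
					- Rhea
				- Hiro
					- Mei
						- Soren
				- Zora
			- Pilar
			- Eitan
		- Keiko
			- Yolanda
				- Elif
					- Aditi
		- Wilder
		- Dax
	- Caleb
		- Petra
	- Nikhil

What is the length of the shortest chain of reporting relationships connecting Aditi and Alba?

7

Aditi is 4 levels below Vera, and Alba is 3 levels below Vera (their lowest common manager). The shortest path runs up from Aditi to Vera and back down to Alba: 4 + 3 = 7 links.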